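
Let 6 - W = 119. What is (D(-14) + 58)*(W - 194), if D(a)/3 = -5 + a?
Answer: -307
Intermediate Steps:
W = -113 (W = 6 - 1*119 = 6 - 119 = -113)
D(a) = -15 + 3*a (D(a) = 3*(-5 + a) = -15 + 3*a)
(D(-14) + 58)*(W - 194) = ((-15 + 3*(-14)) + 58)*(-113 - 194) = ((-15 - 42) + 58)*(-307) = (-57 + 58)*(-307) = 1*(-307) = -307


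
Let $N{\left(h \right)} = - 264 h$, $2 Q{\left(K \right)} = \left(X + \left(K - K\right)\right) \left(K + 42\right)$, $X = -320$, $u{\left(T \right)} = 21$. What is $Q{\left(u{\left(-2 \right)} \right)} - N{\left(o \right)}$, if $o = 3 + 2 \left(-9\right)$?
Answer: $-14040$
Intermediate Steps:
$o = -15$ ($o = 3 - 18 = -15$)
$Q{\left(K \right)} = -6720 - 160 K$ ($Q{\left(K \right)} = \frac{\left(-320 + \left(K - K\right)\right) \left(K + 42\right)}{2} = \frac{\left(-320 + 0\right) \left(42 + K\right)}{2} = \frac{\left(-320\right) \left(42 + K\right)}{2} = \frac{-13440 - 320 K}{2} = -6720 - 160 K$)
$Q{\left(u{\left(-2 \right)} \right)} - N{\left(o \right)} = \left(-6720 - 3360\right) - \left(-264\right) \left(-15\right) = \left(-6720 - 3360\right) - 3960 = -10080 - 3960 = -14040$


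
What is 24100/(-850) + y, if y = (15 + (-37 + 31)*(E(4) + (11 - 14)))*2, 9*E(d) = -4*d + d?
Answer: 912/17 ≈ 53.647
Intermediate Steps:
E(d) = -d/3 (E(d) = (-4*d + d)/9 = (-3*d)/9 = -d/3)
y = 82 (y = (15 + (-37 + 31)*(-⅓*4 + (11 - 14)))*2 = (15 - 6*(-4/3 - 3))*2 = (15 - 6*(-13/3))*2 = (15 + 26)*2 = 41*2 = 82)
24100/(-850) + y = 24100/(-850) + 82 = 24100*(-1/850) + 82 = -482/17 + 82 = 912/17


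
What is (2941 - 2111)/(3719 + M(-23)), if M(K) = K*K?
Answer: 415/2124 ≈ 0.19539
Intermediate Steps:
M(K) = K**2
(2941 - 2111)/(3719 + M(-23)) = (2941 - 2111)/(3719 + (-23)**2) = 830/(3719 + 529) = 830/4248 = 830*(1/4248) = 415/2124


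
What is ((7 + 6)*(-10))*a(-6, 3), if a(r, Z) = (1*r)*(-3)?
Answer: -2340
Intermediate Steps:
a(r, Z) = -3*r (a(r, Z) = r*(-3) = -3*r)
((7 + 6)*(-10))*a(-6, 3) = ((7 + 6)*(-10))*(-3*(-6)) = (13*(-10))*18 = -130*18 = -2340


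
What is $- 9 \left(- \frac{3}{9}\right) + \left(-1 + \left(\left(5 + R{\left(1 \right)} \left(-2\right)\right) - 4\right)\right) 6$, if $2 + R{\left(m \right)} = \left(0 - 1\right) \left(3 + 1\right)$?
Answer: $75$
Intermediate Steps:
$R{\left(m \right)} = -6$ ($R{\left(m \right)} = -2 + \left(0 - 1\right) \left(3 + 1\right) = -2 - 4 = -6$)
$- 9 \left(- \frac{3}{9}\right) + \left(-1 + \left(\left(5 + R{\left(1 \right)} \left(-2\right)\right) - 4\right)\right) 6 = - 9 \left(- \frac{3}{9}\right) + \left(-1 + \left(\left(5 - -12\right) - 4\right)\right) 6 = - 9 \left(\left(-3\right) \frac{1}{9}\right) + \left(-1 + \left(\left(5 + 12\right) - 4\right)\right) 6 = \left(-9\right) \left(- \frac{1}{3}\right) + \left(-1 + \left(17 - 4\right)\right) 6 = 3 + \left(-1 + 13\right) 6 = 3 + 12 \cdot 6 = 3 + 72 = 75$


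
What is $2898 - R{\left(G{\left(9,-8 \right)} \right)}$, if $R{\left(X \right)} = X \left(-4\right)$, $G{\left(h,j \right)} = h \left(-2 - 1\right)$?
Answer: $2790$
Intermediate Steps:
$G{\left(h,j \right)} = - 3 h$ ($G{\left(h,j \right)} = h \left(-3\right) = - 3 h$)
$R{\left(X \right)} = - 4 X$
$2898 - R{\left(G{\left(9,-8 \right)} \right)} = 2898 - - 4 \left(\left(-3\right) 9\right) = 2898 - \left(-4\right) \left(-27\right) = 2898 - 108 = 2790$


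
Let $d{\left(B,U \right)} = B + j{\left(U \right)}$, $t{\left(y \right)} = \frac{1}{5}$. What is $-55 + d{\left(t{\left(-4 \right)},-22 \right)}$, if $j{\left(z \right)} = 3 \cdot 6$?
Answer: $- \frac{184}{5} \approx -36.8$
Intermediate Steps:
$j{\left(z \right)} = 18$
$t{\left(y \right)} = \frac{1}{5}$
$d{\left(B,U \right)} = 18 + B$ ($d{\left(B,U \right)} = B + 18 = 18 + B$)
$-55 + d{\left(t{\left(-4 \right)},-22 \right)} = -55 + \left(18 + \frac{1}{5}\right) = -55 + \frac{91}{5} = - \frac{184}{5}$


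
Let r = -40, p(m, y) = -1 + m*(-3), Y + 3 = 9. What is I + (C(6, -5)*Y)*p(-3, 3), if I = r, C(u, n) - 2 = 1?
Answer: 104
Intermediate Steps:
Y = 6 (Y = -3 + 9 = 6)
C(u, n) = 3 (C(u, n) = 2 + 1 = 3)
p(m, y) = -1 - 3*m
I = -40
I + (C(6, -5)*Y)*p(-3, 3) = -40 + (3*6)*(-1 - 3*(-3)) = -40 + 18*(-1 + 9) = -40 + 18*8 = -40 + 144 = 104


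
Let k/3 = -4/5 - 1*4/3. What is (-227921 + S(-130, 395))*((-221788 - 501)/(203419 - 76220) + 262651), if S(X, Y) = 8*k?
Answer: -7616259912801172/127199 ≈ -5.9877e+10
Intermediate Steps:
k = -32/5 (k = 3*(-4/5 - 1*4/3) = 3*(-4*1/5 - 4*1/3) = 3*(-4/5 - 4/3) = 3*(-32/15) = -32/5 ≈ -6.4000)
S(X, Y) = -256/5 (S(X, Y) = 8*(-32/5) = -256/5)
(-227921 + S(-130, 395))*((-221788 - 501)/(203419 - 76220) + 262651) = (-227921 - 256/5)*((-221788 - 501)/(203419 - 76220) + 262651) = -1139861*(-222289/127199 + 262651)/5 = -1139861/5*33408722260/127199 = -7616259912801172/127199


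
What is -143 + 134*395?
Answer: 52787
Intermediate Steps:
-143 + 134*395 = -143 + 52930 = 52787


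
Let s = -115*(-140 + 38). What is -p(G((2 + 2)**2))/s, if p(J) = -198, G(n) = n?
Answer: 33/1955 ≈ 0.016880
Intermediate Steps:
s = 11730 (s = -115*(-102) = 11730)
-p(G((2 + 2)**2))/s = -(-198)/11730 = -1*(-33/1955) = 33/1955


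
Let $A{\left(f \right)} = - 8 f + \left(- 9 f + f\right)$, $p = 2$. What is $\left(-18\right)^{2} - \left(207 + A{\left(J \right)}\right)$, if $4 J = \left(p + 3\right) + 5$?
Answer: $157$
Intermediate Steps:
$J = \frac{5}{2}$ ($J = \frac{\left(2 + 3\right) + 5}{4} = \frac{5 + 5}{4} = \frac{1}{4} \cdot 10 = \frac{5}{2} \approx 2.5$)
$A{\left(f \right)} = - 16 f$ ($A{\left(f \right)} = - 8 f - 8 f = - 16 f$)
$\left(-18\right)^{2} - \left(207 + A{\left(J \right)}\right) = \left(-18\right)^{2} - \left(207 - 40\right) = 324 - \left(207 - 40\right) = 324 - 167 = 157$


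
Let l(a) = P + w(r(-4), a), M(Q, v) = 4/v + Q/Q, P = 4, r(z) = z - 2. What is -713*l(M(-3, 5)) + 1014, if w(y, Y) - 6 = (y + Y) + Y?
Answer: -22024/5 ≈ -4404.8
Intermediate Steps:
r(z) = -2 + z
w(y, Y) = 6 + y + 2*Y (w(y, Y) = 6 + ((y + Y) + Y) = 6 + ((Y + y) + Y) = 6 + (y + 2*Y) = 6 + y + 2*Y)
M(Q, v) = 1 + 4/v (M(Q, v) = 4/v + 1 = 1 + 4/v)
l(a) = 4 + 2*a (l(a) = 4 + (6 + (-2 - 4) + 2*a) = 4 + (6 - 6 + 2*a) = 4 + 2*a)
-713*l(M(-3, 5)) + 1014 = -713*(4 + 2*((4 + 5)/5)) + 1014 = -713*(4 + 2*((1/5)*9)) + 1014 = -713*(4 + 2*(9/5)) + 1014 = -713*(4 + 18/5) + 1014 = -713*38/5 + 1014 = -27094/5 + 1014 = -22024/5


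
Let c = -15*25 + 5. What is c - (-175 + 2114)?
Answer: -2309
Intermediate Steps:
c = -370 (c = -375 + 5 = -370)
c - (-175 + 2114) = -370 - (-175 + 2114) = -370 - 1*1939 = -370 - 1939 = -2309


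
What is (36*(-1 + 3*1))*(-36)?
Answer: -2592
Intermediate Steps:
(36*(-1 + 3*1))*(-36) = (36*(-1 + 3))*(-36) = (36*2)*(-36) = 72*(-36) = -2592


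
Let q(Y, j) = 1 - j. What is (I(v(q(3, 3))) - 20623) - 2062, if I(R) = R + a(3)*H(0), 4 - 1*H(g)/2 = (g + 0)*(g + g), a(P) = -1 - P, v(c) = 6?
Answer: -22711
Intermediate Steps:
H(g) = 8 - 4*g**2 (H(g) = 8 - 2*(g + 0)*(g + g) = 8 - 2*g*2*g = 8 - 4*g**2)
I(R) = -32 + R (I(R) = R + (-1 - 1*3)*(8 - 4*0**2) = R + (-1 - 3)*(8 - 4*0) = R - 4*(8 + 0) = R - 4*8 = R - 32 = -32 + R)
(I(v(q(3, 3))) - 20623) - 2062 = ((-32 + 6) - 20623) - 2062 = (-26 - 20623) - 2062 = -20649 - 2062 = -22711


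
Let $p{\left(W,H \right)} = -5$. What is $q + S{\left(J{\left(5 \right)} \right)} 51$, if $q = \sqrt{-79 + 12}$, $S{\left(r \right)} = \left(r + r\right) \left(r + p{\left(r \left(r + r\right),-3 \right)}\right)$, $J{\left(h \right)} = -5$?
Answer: $5100 + i \sqrt{67} \approx 5100.0 + 8.1853 i$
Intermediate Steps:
$S{\left(r \right)} = 2 r \left(-5 + r\right)$ ($S{\left(r \right)} = \left(r + r\right) \left(r - 5\right) = 2 r \left(-5 + r\right)$)
$q = i \sqrt{67}$ ($q = \sqrt{-67} = i \sqrt{67} \approx 8.1853 i$)
$q + S{\left(J{\left(5 \right)} \right)} 51 = i \sqrt{67} + 2 \left(-5\right) \left(-5 - 5\right) 51 = i \sqrt{67} + 2 \left(-5\right) \left(-10\right) 51 = i \sqrt{67} + 100 \cdot 51 = i \sqrt{67} + 5100 = 5100 + i \sqrt{67}$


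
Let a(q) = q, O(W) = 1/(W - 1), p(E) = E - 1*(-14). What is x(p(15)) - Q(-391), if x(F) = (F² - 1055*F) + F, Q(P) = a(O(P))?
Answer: -11652199/392 ≈ -29725.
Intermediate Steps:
p(E) = 14 + E (p(E) = E + 14 = 14 + E)
O(W) = 1/(-1 + W)
Q(P) = 1/(-1 + P)
x(F) = F² - 1054*F
x(p(15)) - Q(-391) = (14 + 15)*(-1054 + (14 + 15)) - 1/(-1 - 391) = 29*(-1054 + 29) - 1/(-392) = 29*(-1025) - 1*(-1/392) = -29725 + 1/392 = -11652199/392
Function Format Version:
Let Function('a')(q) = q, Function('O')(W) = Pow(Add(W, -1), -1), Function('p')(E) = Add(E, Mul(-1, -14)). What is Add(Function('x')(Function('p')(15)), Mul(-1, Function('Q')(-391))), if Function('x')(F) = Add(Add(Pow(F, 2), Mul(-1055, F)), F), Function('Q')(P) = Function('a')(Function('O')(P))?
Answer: Rational(-11652199, 392) ≈ -29725.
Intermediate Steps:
Function('p')(E) = Add(14, E) (Function('p')(E) = Add(E, 14) = Add(14, E))
Function('O')(W) = Pow(Add(-1, W), -1)
Function('Q')(P) = Pow(Add(-1, P), -1)
Function('x')(F) = Add(Pow(F, 2), Mul(-1054, F))
Add(Function('x')(Function('p')(15)), Mul(-1, Function('Q')(-391))) = Add(Mul(Add(14, 15), Add(-1054, Add(14, 15))), Mul(-1, Pow(Add(-1, -391), -1))) = Add(Mul(29, Add(-1054, 29)), Mul(-1, Pow(-392, -1))) = Add(Mul(29, -1025), Mul(-1, Rational(-1, 392))) = Add(-29725, Rational(1, 392)) = Rational(-11652199, 392)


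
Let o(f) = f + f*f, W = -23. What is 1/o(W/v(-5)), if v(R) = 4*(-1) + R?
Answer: 81/736 ≈ 0.11005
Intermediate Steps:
v(R) = -4 + R
o(f) = f + f²
1/o(W/v(-5)) = 1/((-23/(-4 - 5))*(1 - 23/(-4 - 5))) = 1/((-23/(-9))*(1 - 23/(-9))) = 1/((-23*(-⅑))*(1 - 23*(-⅑))) = 1/(23*(1 + 23/9)/9) = 1/((23/9)*(32/9)) = 1/(736/81) = 81/736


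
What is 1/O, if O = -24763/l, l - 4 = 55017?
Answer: -55021/24763 ≈ -2.2219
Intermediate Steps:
l = 55021 (l = 4 + 55017 = 55021)
O = -24763/55021 ≈ -0.45006
1/O = 1/(-24763/55021) = -55021/24763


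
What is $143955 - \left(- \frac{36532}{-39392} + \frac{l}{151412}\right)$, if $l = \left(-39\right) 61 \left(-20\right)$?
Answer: $\frac{53662555747111}{372776344} \approx 1.4395 \cdot 10^{5}$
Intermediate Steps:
$l = 47580$ ($l = \left(-2379\right) \left(-20\right) = 47580$)
$143955 - \left(- \frac{36532}{-39392} + \frac{l}{151412}\right) = 143955 - \left(- \frac{36532}{-39392} + \frac{47580}{151412}\right) = 143955 - \left(\left(-36532\right) \left(- \frac{1}{39392}\right) + 47580 \cdot \frac{1}{151412}\right) = 143955 - \left(\frac{9133}{9848} + \frac{11895}{37853}\right) = 143955 - \frac{462853409}{372776344} = \frac{53662555747111}{372776344}$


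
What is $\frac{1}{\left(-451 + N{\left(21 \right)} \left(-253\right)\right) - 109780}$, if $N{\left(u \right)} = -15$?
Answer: $- \frac{1}{106436} \approx -9.3953 \cdot 10^{-6}$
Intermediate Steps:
$\frac{1}{\left(-451 + N{\left(21 \right)} \left(-253\right)\right) - 109780} = \frac{1}{\left(-451 - -3795\right) - 109780} = \frac{1}{\left(-451 + 3795\right) - 109780} = \frac{1}{3344 - 109780} = \frac{1}{-106436} = - \frac{1}{106436}$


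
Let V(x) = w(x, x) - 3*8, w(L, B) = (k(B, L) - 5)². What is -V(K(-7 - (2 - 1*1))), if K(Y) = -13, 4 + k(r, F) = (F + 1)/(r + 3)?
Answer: -921/25 ≈ -36.840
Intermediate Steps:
k(r, F) = -4 + (1 + F)/(3 + r) (k(r, F) = -4 + (F + 1)/(r + 3) = -4 + (1 + F)/(3 + r))
w(L, B) = (-5 + (-11 + L - 4*B)/(3 + B))² (w(L, B) = ((-11 + L - 4*B)/(3 + B) - 5)² = (-5 + (-11 + L - 4*B)/(3 + B))²)
V(x) = -24 + (26 + 8*x)²/(3 + x)² (V(x) = (26 - x + 9*x)²/(3 + x)² - 3*8 = (26 + 8*x)²/(3 + x)² - 24 = -24 + (26 + 8*x)²/(3 + x)²)
-V(K(-7 - (2 - 1*1))) = -4*(115 + 10*(-13)² + 68*(-13))/(9 + (-13)² + 6*(-13)) = -4*(115 + 10*169 - 884)/(9 + 169 - 78) = -4*(115 + 1690 - 884)/100 = -4*921/100 = -1*921/25 = -921/25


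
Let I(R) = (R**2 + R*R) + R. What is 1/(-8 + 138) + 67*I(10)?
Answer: 1829101/130 ≈ 14070.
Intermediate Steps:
I(R) = R + 2*R**2 (I(R) = (R**2 + R**2) + R = 2*R**2 + R = R + 2*R**2)
1/(-8 + 138) + 67*I(10) = 1/(-8 + 138) + 67*(10*(1 + 2*10)) = 1/130 + 67*(10*(1 + 20)) = 1/130 + 67*(10*21) = 1/130 + 67*210 = 1/130 + 14070 = 1829101/130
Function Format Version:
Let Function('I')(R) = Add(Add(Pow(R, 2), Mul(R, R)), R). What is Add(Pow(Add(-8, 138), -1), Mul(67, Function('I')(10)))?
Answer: Rational(1829101, 130) ≈ 14070.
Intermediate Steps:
Function('I')(R) = Add(R, Mul(2, Pow(R, 2))) (Function('I')(R) = Add(Add(Pow(R, 2), Pow(R, 2)), R) = Add(Mul(2, Pow(R, 2)), R) = Add(R, Mul(2, Pow(R, 2))))
Add(Pow(Add(-8, 138), -1), Mul(67, Function('I')(10))) = Add(Pow(Add(-8, 138), -1), Mul(67, Mul(10, Add(1, Mul(2, 10))))) = Add(Pow(130, -1), Mul(67, Mul(10, Add(1, 20)))) = Add(Rational(1, 130), Mul(67, Mul(10, 21))) = Add(Rational(1, 130), Mul(67, 210)) = Add(Rational(1, 130), 14070) = Rational(1829101, 130)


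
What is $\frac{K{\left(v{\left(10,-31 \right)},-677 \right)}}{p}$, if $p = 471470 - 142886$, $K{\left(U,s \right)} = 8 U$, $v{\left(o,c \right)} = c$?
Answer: $- \frac{31}{41073} \approx -0.00075475$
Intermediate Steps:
$p = 328584$ ($p = 471470 - 142886 = 328584$)
$\frac{K{\left(v{\left(10,-31 \right)},-677 \right)}}{p} = \frac{8 \left(-31\right)}{328584} = \left(-248\right) \frac{1}{328584} = - \frac{31}{41073}$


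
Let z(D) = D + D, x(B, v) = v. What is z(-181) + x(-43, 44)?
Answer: -318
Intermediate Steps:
z(D) = 2*D
z(-181) + x(-43, 44) = 2*(-181) + 44 = -362 + 44 = -318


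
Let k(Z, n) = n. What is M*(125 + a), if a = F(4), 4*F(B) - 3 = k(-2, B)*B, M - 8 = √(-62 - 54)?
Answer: 1038 + 519*I*√29/2 ≈ 1038.0 + 1397.5*I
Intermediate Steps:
M = 8 + 2*I*√29 (M = 8 + √(-62 - 54) = 8 + √(-116) = 8 + 2*I*√29 ≈ 8.0 + 10.77*I)
F(B) = ¾ + B²/4 (F(B) = ¾ + (B*B)/4 = ¾ + B²/4)
a = 19/4 (a = ¾ + (¼)*4² = ¾ + (¼)*16 = ¾ + 4 = 19/4 ≈ 4.7500)
M*(125 + a) = (8 + 2*I*√29)*(125 + 19/4) = (8 + 2*I*√29)*(519/4) = 1038 + 519*I*√29/2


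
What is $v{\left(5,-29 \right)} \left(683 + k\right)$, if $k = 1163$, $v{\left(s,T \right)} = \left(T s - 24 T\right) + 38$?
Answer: $1087294$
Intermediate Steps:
$v{\left(s,T \right)} = 38 - 24 T + T s$ ($v{\left(s,T \right)} = \left(- 24 T + T s\right) + 38 = 38 - 24 T + T s$)
$v{\left(5,-29 \right)} \left(683 + k\right) = \left(38 - -696 - 145\right) \left(683 + 1163\right) = \left(38 + 696 - 145\right) 1846 = 589 \cdot 1846 = 1087294$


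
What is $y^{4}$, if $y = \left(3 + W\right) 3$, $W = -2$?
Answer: $81$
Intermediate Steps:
$y = 3$ ($y = \left(3 - 2\right) 3 = 1 \cdot 3 = 3$)
$y^{4} = 3^{4} = 81$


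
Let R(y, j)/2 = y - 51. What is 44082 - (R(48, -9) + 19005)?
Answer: 25083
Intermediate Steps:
R(y, j) = -102 + 2*y (R(y, j) = 2*(y - 51) = 2*(-51 + y) = -102 + 2*y)
44082 - (R(48, -9) + 19005) = 44082 - ((-102 + 2*48) + 19005) = 44082 - ((-102 + 96) + 19005) = 44082 - (-6 + 19005) = 44082 - 1*18999 = 44082 - 18999 = 25083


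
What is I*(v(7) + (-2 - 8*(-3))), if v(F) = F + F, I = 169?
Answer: 6084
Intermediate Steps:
v(F) = 2*F
I*(v(7) + (-2 - 8*(-3))) = 169*(2*7 + (-2 - 8*(-3))) = 169*(14 + (-2 + 24)) = 169*(14 + 22) = 169*36 = 6084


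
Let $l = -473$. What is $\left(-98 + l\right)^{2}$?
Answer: $326041$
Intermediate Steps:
$\left(-98 + l\right)^{2} = \left(-98 - 473\right)^{2} = \left(-571\right)^{2} = 326041$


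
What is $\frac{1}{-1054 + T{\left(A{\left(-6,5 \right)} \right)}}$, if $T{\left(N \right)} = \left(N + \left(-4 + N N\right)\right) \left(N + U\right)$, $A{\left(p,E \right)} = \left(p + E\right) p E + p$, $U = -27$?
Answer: $- \frac{1}{2842} \approx -0.00035186$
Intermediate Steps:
$A{\left(p,E \right)} = p + E p \left(E + p\right)$ ($A{\left(p,E \right)} = \left(E + p\right) p E + p = p \left(E + p\right) E + p = E p \left(E + p\right) + p = p + E p \left(E + p\right)$)
$T{\left(N \right)} = \left(-27 + N\right) \left(-4 + N + N^{2}\right)$ ($T{\left(N \right)} = \left(N + \left(-4 + N N\right)\right) \left(N - 27\right) = \left(N + \left(-4 + N^{2}\right)\right) \left(-27 + N\right) = \left(-4 + N + N^{2}\right) \left(-27 + N\right) = \left(-27 + N\right) \left(-4 + N + N^{2}\right)$)
$\frac{1}{-1054 + T{\left(A{\left(-6,5 \right)} \right)}} = \frac{1}{-1054 - \left(-108 - - 216 \left(1 + 5^{2} + 5 \left(-6\right)\right)^{3} + 26 \cdot 36 \left(1 + 5^{2} + 5 \left(-6\right)\right)^{2} + 31 \left(-6\right) \left(1 + 5^{2} + 5 \left(-6\right)\right)\right)} = \frac{1}{-1054 - \left(-108 - - 216 \left(1 + 25 - 30\right)^{3} + 26 \cdot 36 \left(1 + 25 - 30\right)^{2} + 31 \left(-6\right) \left(1 + 25 - 30\right)\right)} = \frac{1}{-1054 + \left(108 + \left(\left(-6\right) \left(-4\right)\right)^{3} - 31 \left(\left(-6\right) \left(-4\right)\right) - 26 \left(\left(-6\right) \left(-4\right)\right)^{2}\right)} = \frac{1}{-1054 + \left(108 + 24^{3} - 744 - 26 \cdot 24^{2}\right)} = \frac{1}{-1054 + \left(108 + 13824 - 744 - 14976\right)} = \frac{1}{-1054 - 1788} = \frac{1}{-2842} = - \frac{1}{2842}$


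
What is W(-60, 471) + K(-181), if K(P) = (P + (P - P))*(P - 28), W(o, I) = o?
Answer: 37769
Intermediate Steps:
K(P) = P*(-28 + P) (K(P) = (P + 0)*(-28 + P) = P*(-28 + P))
W(-60, 471) + K(-181) = -60 - 181*(-28 - 181) = -60 - 181*(-209) = -60 + 37829 = 37769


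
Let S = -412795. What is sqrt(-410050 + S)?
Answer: I*sqrt(822845) ≈ 907.11*I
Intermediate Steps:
sqrt(-410050 + S) = sqrt(-410050 - 412795) = sqrt(-822845) = I*sqrt(822845)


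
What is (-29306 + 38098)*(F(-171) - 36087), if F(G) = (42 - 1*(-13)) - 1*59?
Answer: -317312072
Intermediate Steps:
F(G) = -4 (F(G) = (42 + 13) - 59 = 55 - 59 = -4)
(-29306 + 38098)*(F(-171) - 36087) = (-29306 + 38098)*(-4 - 36087) = 8792*(-36091) = -317312072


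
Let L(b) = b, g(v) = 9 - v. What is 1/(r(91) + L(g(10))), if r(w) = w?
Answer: 1/90 ≈ 0.011111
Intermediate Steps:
1/(r(91) + L(g(10))) = 1/(91 + (9 - 1*10)) = 1/(91 + (9 - 10)) = 1/(91 - 1) = 1/90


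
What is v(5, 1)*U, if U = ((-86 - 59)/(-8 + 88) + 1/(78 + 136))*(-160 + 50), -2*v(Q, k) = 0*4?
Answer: 0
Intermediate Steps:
v(Q, k) = 0 (v(Q, k) = -0*4 = -½*0 = 0)
U = 170225/856 (U = (-145/80 + 1/214)*(-110) = (-145*1/80 + 1/214)*(-110) = (-29/16 + 1/214)*(-110) = -3095/1712*(-110) = 170225/856 ≈ 198.86)
v(5, 1)*U = 0*(170225/856) = 0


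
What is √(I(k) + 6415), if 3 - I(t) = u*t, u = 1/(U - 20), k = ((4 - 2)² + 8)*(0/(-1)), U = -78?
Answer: √6418 ≈ 80.112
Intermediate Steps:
k = 0 (k = (2² + 8)*(0*(-1)) = (4 + 8)*0 = 12*0 = 0)
u = -1/98 (u = 1/(-78 - 20) = 1/(-98) = -1/98 ≈ -0.010204)
I(t) = 3 + t/98 (I(t) = 3 - (-1)*t/98 = 3 + t/98)
√(I(k) + 6415) = √((3 + (1/98)*0) + 6415) = √((3 + 0) + 6415) = √(3 + 6415) = √6418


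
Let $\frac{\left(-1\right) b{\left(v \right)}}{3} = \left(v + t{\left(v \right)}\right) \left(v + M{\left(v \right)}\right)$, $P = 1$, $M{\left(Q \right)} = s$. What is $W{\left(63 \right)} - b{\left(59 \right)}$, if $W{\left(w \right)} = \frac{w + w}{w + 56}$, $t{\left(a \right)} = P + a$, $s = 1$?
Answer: $\frac{364158}{17} \approx 21421.0$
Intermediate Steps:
$M{\left(Q \right)} = 1$
$t{\left(a \right)} = 1 + a$
$b{\left(v \right)} = - 3 \left(1 + v\right) \left(1 + 2 v\right)$ ($b{\left(v \right)} = - 3 \left(v + \left(1 + v\right)\right) \left(v + 1\right) = - 3 \left(1 + 2 v\right) \left(1 + v\right) = - 3 \left(1 + v\right) \left(1 + 2 v\right)$)
$W{\left(w \right)} = \frac{2 w}{56 + w}$
$W{\left(63 \right)} - b{\left(59 \right)} = 2 \cdot 63 \frac{1}{56 + 63} - \left(-3 - 531 - 6 \cdot 59^{2}\right) = 2 \cdot 63 \cdot \frac{1}{119} - \left(-3 - 531 - 20886\right) = \frac{18}{17} - -21420 = \frac{18}{17} + 21420 = \frac{364158}{17}$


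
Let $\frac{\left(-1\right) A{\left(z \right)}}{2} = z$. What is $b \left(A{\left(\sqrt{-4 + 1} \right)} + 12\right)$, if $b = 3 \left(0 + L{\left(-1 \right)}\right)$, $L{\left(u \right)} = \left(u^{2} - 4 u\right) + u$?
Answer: $144 - 24 i \sqrt{3} \approx 144.0 - 41.569 i$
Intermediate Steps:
$L{\left(u \right)} = u^{2} - 3 u$
$A{\left(z \right)} = - 2 z$
$b = 12$ ($b = 3 \left(0 - \left(-3 - 1\right)\right) = 3 \left(0 - -4\right) = 3 \left(0 + 4\right) = 3 \cdot 4 = 12$)
$b \left(A{\left(\sqrt{-4 + 1} \right)} + 12\right) = 12 \left(- 2 \sqrt{-4 + 1} + 12\right) = 12 \left(- 2 \sqrt{-3} + 12\right) = 12 \left(- 2 i \sqrt{3} + 12\right) = 12 \left(12 - 2 i \sqrt{3}\right) = 144 - 24 i \sqrt{3}$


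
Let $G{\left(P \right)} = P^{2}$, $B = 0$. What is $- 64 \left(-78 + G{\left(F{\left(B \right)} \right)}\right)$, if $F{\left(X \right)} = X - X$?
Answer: $4992$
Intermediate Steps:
$F{\left(X \right)} = 0$
$- 64 \left(-78 + G{\left(F{\left(B \right)} \right)}\right) = - 64 \left(-78 + 0^{2}\right) = - 64 \left(-78 + 0\right) = \left(-64\right) \left(-78\right) = 4992$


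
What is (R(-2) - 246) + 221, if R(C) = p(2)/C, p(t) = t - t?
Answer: -25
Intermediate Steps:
p(t) = 0
R(C) = 0 (R(C) = 0/C = 0)
(R(-2) - 246) + 221 = (0 - 246) + 221 = -246 + 221 = -25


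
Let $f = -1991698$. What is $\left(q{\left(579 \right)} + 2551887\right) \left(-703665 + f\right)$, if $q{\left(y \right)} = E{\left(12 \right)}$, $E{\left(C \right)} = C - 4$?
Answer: $-6878283362885$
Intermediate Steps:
$E{\left(C \right)} = -4 + C$
$q{\left(y \right)} = 8$ ($q{\left(y \right)} = -4 + 12 = 8$)
$\left(q{\left(579 \right)} + 2551887\right) \left(-703665 + f\right) = \left(8 + 2551887\right) \left(-703665 - 1991698\right) = 2551895 \left(-2695363\right) = -6878283362885$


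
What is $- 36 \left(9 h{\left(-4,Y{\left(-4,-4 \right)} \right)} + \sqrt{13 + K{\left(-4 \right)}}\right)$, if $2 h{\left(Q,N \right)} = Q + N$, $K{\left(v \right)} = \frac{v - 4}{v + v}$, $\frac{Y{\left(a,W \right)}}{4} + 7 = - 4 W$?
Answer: $-5184 - 36 \sqrt{14} \approx -5318.7$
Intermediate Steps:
$Y{\left(a,W \right)} = -28 - 16 W$ ($Y{\left(a,W \right)} = -28 + 4 \left(- 4 W\right) = -28 - 16 W$)
$K{\left(v \right)} = \frac{-4 + v}{2 v}$
$h{\left(Q,N \right)} = \frac{N}{2} + \frac{Q}{2}$ ($h{\left(Q,N \right)} = \frac{Q + N}{2} = \frac{N + Q}{2} = \frac{N}{2} + \frac{Q}{2}$)
$- 36 \left(9 h{\left(-4,Y{\left(-4,-4 \right)} \right)} + \sqrt{13 + K{\left(-4 \right)}}\right) = - 36 \left(9 \left(\frac{-28 - -64}{2} + \frac{1}{2} \left(-4\right)\right) + \sqrt{13 + \frac{-4 - 4}{2 \left(-4\right)}}\right) = - 36 \left(9 \left(\frac{-28 + 64}{2} - 2\right) + \sqrt{13 + \frac{1}{2} \left(- \frac{1}{4}\right) \left(-8\right)}\right) = - 36 \left(9 \left(\frac{1}{2} \cdot 36 - 2\right) + \sqrt{13 + 1}\right) = - 36 \left(9 \left(18 - 2\right) + \sqrt{14}\right) = - 36 \left(9 \cdot 16 + \sqrt{14}\right) = - 36 \left(144 + \sqrt{14}\right) = -5184 - 36 \sqrt{14}$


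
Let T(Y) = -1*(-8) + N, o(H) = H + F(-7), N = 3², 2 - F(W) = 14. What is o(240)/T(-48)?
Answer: 228/17 ≈ 13.412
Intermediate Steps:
F(W) = -12 (F(W) = 2 - 1*14 = 2 - 14 = -12)
N = 9
o(H) = -12 + H (o(H) = H - 12 = -12 + H)
T(Y) = 17 (T(Y) = -1*(-8) + 9 = 8 + 9 = 17)
o(240)/T(-48) = (-12 + 240)/17 = 228*(1/17) = 228/17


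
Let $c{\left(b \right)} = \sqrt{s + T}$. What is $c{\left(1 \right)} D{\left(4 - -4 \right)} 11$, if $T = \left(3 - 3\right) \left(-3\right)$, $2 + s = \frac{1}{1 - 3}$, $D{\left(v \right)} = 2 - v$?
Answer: $- 33 i \sqrt{10} \approx - 104.36 i$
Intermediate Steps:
$s = - \frac{5}{2}$ ($s = -2 + \frac{1}{1 - 3} = -2 + \frac{1}{-2} = -2 - \frac{1}{2} = - \frac{5}{2} \approx -2.5$)
$T = 0$ ($T = 0 \left(-3\right) = 0$)
$c{\left(b \right)} = \frac{i \sqrt{10}}{2}$ ($c{\left(b \right)} = \sqrt{- \frac{5}{2} + 0} = \sqrt{- \frac{5}{2}} = \frac{i \sqrt{10}}{2}$)
$c{\left(1 \right)} D{\left(4 - -4 \right)} 11 = \frac{i \sqrt{10}}{2} \left(2 - \left(4 - -4\right)\right) 11 = \frac{i \sqrt{10}}{2} \left(2 - \left(4 + 4\right)\right) 11 = \frac{i \sqrt{10}}{2} \left(2 - 8\right) 11 = \frac{i \sqrt{10}}{2} \left(-6\right) 11 = - 3 i \sqrt{10} \cdot 11 = - 33 i \sqrt{10}$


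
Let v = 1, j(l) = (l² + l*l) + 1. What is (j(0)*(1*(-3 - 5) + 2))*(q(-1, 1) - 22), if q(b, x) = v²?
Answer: 126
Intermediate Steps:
j(l) = 1 + 2*l² (j(l) = (l² + l²) + 1 = 2*l² + 1 = 1 + 2*l²)
q(b, x) = 1 (q(b, x) = 1² = 1)
(j(0)*(1*(-3 - 5) + 2))*(q(-1, 1) - 22) = ((1 + 2*0²)*(1*(-3 - 5) + 2))*(1 - 22) = ((1 + 2*0)*(1*(-8) + 2))*(-21) = ((1 + 0)*(-8 + 2))*(-21) = (1*(-6))*(-21) = -6*(-21) = 126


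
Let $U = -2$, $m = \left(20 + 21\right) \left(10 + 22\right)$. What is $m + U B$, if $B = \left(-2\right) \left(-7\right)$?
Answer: $1284$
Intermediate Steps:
$B = 14$
$m = 1312$ ($m = 41 \cdot 32 = 1312$)
$m + U B = 1312 - 28 = 1284$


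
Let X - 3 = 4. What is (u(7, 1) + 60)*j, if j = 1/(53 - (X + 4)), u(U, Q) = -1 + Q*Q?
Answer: 10/7 ≈ 1.4286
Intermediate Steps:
X = 7 (X = 3 + 4 = 7)
u(U, Q) = -1 + Q²
j = 1/42 (j = 1/(53 - (7 + 4)) = 1/(53 - 1*11) = 1/(53 - 11) = 1/42 ≈ 0.023810)
(u(7, 1) + 60)*j = ((-1 + 1²) + 60)*(1/42) = ((-1 + 1) + 60)*(1/42) = (0 + 60)*(1/42) = 60*(1/42) = 10/7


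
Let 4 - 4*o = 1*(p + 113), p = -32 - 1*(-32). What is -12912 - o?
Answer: -51539/4 ≈ -12885.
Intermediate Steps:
p = 0 (p = -32 + 32 = 0)
o = -109/4 (o = 1 - (0 + 113)/4 = 1 - 113/4 = -109/4 ≈ -27.250)
-12912 - o = -12912 - 1*(-109/4) = -12912 + 109/4 = -51539/4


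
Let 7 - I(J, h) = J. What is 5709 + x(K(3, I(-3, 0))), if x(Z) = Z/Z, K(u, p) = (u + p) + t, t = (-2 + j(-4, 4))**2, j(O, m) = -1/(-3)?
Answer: 5710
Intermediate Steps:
j(O, m) = 1/3 (j(O, m) = -1*(-1/3) = 1/3)
t = 25/9 (t = (-2 + 1/3)**2 = (-5/3)**2 = 25/9 ≈ 2.7778)
I(J, h) = 7 - J
K(u, p) = 25/9 + p + u (K(u, p) = (u + p) + 25/9 = (p + u) + 25/9 = 25/9 + p + u)
x(Z) = 1
5709 + x(K(3, I(-3, 0))) = 5709 + 1 = 5710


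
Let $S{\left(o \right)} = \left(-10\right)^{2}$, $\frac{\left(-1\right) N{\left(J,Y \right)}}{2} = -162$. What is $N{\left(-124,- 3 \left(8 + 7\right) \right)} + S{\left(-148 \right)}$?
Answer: $424$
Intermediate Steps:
$N{\left(J,Y \right)} = 324$ ($N{\left(J,Y \right)} = \left(-2\right) \left(-162\right) = 324$)
$S{\left(o \right)} = 100$
$N{\left(-124,- 3 \left(8 + 7\right) \right)} + S{\left(-148 \right)} = 324 + 100 = 424$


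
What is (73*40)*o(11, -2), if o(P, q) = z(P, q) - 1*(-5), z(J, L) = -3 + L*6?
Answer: -29200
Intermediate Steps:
z(J, L) = -3 + 6*L
o(P, q) = 2 + 6*q (o(P, q) = (-3 + 6*q) - 1*(-5) = (-3 + 6*q) + 5 = 2 + 6*q)
(73*40)*o(11, -2) = (73*40)*(2 + 6*(-2)) = 2920*(2 - 12) = 2920*(-10) = -29200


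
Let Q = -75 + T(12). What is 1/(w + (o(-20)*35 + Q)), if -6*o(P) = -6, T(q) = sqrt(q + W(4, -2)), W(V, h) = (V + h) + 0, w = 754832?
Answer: 377396/284855481625 - sqrt(14)/569710963250 ≈ 1.3249e-6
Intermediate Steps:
W(V, h) = V + h
T(q) = sqrt(2 + q) (T(q) = sqrt(q + (4 - 2)) = sqrt(q + 2) = sqrt(2 + q))
o(P) = 1 (o(P) = -1/6*(-6) = 1)
Q = -75 + sqrt(14) (Q = -75 + sqrt(2 + 12) = -75 + sqrt(14) ≈ -71.258)
1/(w + (o(-20)*35 + Q)) = 1/(754832 + (1*35 + (-75 + sqrt(14)))) = 1/(754832 + (35 + (-75 + sqrt(14)))) = 1/(754832 + (-40 + sqrt(14))) = 1/(754792 + sqrt(14))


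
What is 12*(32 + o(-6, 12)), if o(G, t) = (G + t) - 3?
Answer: 420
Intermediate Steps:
o(G, t) = -3 + G + t
12*(32 + o(-6, 12)) = 12*(32 + (-3 - 6 + 12)) = 12*(32 + 3) = 12*35 = 420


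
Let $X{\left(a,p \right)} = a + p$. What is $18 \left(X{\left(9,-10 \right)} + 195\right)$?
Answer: $3492$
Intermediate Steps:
$18 \left(X{\left(9,-10 \right)} + 195\right) = 18 \left(\left(9 - 10\right) + 195\right) = 18 \left(-1 + 195\right) = 18 \cdot 194 = 3492$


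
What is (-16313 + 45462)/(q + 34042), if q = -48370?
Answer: -29149/14328 ≈ -2.0344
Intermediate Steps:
(-16313 + 45462)/(q + 34042) = (-16313 + 45462)/(-48370 + 34042) = 29149/(-14328) = 29149*(-1/14328) = -29149/14328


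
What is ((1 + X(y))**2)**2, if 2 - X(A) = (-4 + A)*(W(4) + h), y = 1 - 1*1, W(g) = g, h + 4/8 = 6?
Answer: 2825761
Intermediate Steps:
h = 11/2 (h = -1/2 + 6 = 11/2 ≈ 5.5000)
y = 0 (y = 1 - 1 = 0)
X(A) = 40 - 19*A/2 (X(A) = 2 - (-4 + A)*(4 + 11/2) = 2 - (-4 + A)*19/2 = 2 - (-38 + 19*A/2) = 2 + (38 - 19*A/2) = 40 - 19*A/2)
((1 + X(y))**2)**2 = ((1 + (40 - 19/2*0))**2)**2 = ((1 + (40 + 0))**2)**2 = ((1 + 40)**2)**2 = (41**2)**2 = 1681**2 = 2825761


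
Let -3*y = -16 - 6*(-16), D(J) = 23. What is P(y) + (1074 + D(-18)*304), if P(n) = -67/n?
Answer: 645481/80 ≈ 8068.5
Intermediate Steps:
y = -80/3 (y = -(-16 - 6*(-16))/3 = -(-16 + 96)/3 = -⅓*80 = -80/3 ≈ -26.667)
P(y) + (1074 + D(-18)*304) = -67/(-80/3) + (1074 + 23*304) = -67*(-3/80) + (1074 + 6992) = 201/80 + 8066 = 645481/80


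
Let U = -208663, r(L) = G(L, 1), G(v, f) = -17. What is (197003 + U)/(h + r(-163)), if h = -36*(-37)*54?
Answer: -11660/71911 ≈ -0.16214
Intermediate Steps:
r(L) = -17
h = 71928 (h = 1332*54 = 71928)
(197003 + U)/(h + r(-163)) = (197003 - 208663)/(71928 - 17) = -11660/71911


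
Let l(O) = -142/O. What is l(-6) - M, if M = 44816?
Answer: -134377/3 ≈ -44792.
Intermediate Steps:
l(-6) - M = -142/(-6) - 1*44816 = -142*(-⅙) - 44816 = 71/3 - 44816 = -134377/3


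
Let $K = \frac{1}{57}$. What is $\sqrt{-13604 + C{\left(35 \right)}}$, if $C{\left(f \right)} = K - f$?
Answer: $\frac{i \sqrt{44313054}}{57} \approx 116.79 i$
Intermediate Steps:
$K = \frac{1}{57} \approx 0.017544$
$C{\left(f \right)} = \frac{1}{57} - f$
$\sqrt{-13604 + C{\left(35 \right)}} = \sqrt{-13604 + \left(\frac{1}{57} - 35\right)} = \sqrt{-13604 - \frac{1994}{57}} = \sqrt{- \frac{777422}{57}} = \frac{i \sqrt{44313054}}{57}$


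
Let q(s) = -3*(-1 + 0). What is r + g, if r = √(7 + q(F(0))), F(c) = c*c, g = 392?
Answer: 392 + √10 ≈ 395.16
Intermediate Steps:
F(c) = c²
q(s) = 3 (q(s) = -3*(-1) = 3)
r = √10 (r = √(7 + 3) = √10 ≈ 3.1623)
r + g = √10 + 392 = 392 + √10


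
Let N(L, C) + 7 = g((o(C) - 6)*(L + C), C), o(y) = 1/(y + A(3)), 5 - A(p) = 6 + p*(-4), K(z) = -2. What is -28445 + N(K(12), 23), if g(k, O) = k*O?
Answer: -1065417/34 ≈ -31336.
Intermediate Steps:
A(p) = -1 + 4*p (A(p) = 5 - (6 + p*(-4)) = 5 - (6 - 4*p) = 5 + (-6 + 4*p) = -1 + 4*p)
o(y) = 1/(11 + y) (o(y) = 1/(y + (-1 + 4*3)) = 1/(y + (-1 + 12)) = 1/(y + 11) = 1/(11 + y))
g(k, O) = O*k
N(L, C) = -7 + C*(-6 + 1/(11 + C))*(C + L) (N(L, C) = -7 + C*((1/(11 + C) - 6)*(L + C)) = -7 + C*((-6 + 1/(11 + C))*(C + L)) = -7 + C*(-6 + 1/(11 + C))*(C + L))
-28445 + N(K(12), 23) = -28445 + (-77 - 7*23 - 1*23*(-1*23 - 1*(-2) + 6*(11 + 23)*(23 - 2)))/(11 + 23) = -28445 + (-77 - 161 - 1*23*(-23 + 2 + 6*34*21))/34 = -28445 + (-77 - 161 - 1*23*(-23 + 2 + 4284))/34 = -28445 + (-77 - 161 - 1*23*4263)/34 = -28445 + (-77 - 161 - 98049)/34 = -28445 + (1/34)*(-98287) = -28445 - 98287/34 = -1065417/34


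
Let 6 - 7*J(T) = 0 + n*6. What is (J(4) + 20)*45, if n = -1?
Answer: 6840/7 ≈ 977.14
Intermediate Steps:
J(T) = 12/7 (J(T) = 6/7 - (0 - 1*6)/7 = 6/7 - (0 - 6)/7 = 6/7 - ⅐*(-6) = 6/7 + 6/7 = 12/7)
(J(4) + 20)*45 = (12/7 + 20)*45 = (152/7)*45 = 6840/7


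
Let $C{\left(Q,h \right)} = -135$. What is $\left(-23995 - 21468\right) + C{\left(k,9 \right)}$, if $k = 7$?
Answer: $-45598$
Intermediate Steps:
$\left(-23995 - 21468\right) + C{\left(k,9 \right)} = \left(-23995 - 21468\right) - 135 = -45463 - 135 = -45598$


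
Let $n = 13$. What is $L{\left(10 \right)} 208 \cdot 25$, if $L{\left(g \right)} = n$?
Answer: $67600$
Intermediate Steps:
$L{\left(g \right)} = 13$
$L{\left(10 \right)} 208 \cdot 25 = 13 \cdot 208 \cdot 25 = 2704 \cdot 25 = 67600$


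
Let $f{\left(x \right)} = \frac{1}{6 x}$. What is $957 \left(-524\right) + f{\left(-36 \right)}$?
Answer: $- \frac{108317089}{216} \approx -5.0147 \cdot 10^{5}$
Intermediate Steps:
$f{\left(x \right)} = \frac{1}{6 x}$
$957 \left(-524\right) + f{\left(-36 \right)} = 957 \left(-524\right) + \frac{1}{6 \left(-36\right)} = -501468 + \frac{1}{6} \left(- \frac{1}{36}\right) = -501468 - \frac{1}{216} = - \frac{108317089}{216}$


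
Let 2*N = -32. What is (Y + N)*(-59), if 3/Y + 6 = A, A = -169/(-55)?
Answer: 161719/161 ≈ 1004.5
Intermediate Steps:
N = -16 (N = (1/2)*(-32) = -16)
A = 169/55 (A = -169*(-1/55) = 169/55 ≈ 3.0727)
Y = -165/161 (Y = 3/(-6 + 169/55) = 3/(-161/55) = 3*(-55/161) = -165/161 ≈ -1.0248)
(Y + N)*(-59) = (-165/161 - 16)*(-59) = -2741/161*(-59) = 161719/161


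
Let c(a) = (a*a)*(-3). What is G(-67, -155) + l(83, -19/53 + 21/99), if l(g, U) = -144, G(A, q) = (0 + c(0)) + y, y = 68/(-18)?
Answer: -1330/9 ≈ -147.78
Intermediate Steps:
c(a) = -3*a² (c(a) = a²*(-3) = -3*a²)
y = -34/9 (y = 68*(-1/18) = -34/9 ≈ -3.7778)
G(A, q) = -34/9 (G(A, q) = (0 - 3*0²) - 34/9 = (0 - 3*0) - 34/9 = (0 + 0) - 34/9 = 0 - 34/9 = -34/9)
G(-67, -155) + l(83, -19/53 + 21/99) = -34/9 - 144 = -1330/9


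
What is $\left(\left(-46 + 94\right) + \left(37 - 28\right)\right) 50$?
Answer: $2850$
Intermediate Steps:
$\left(\left(-46 + 94\right) + \left(37 - 28\right)\right) 50 = \left(48 + 9\right) 50 = 57 \cdot 50 = 2850$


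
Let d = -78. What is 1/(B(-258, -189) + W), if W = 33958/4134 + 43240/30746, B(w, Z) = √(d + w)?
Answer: 9714133570271637/432720361659563065 - 4038854416128324*I*√21/432720361659563065 ≈ 0.022449 - 0.042772*I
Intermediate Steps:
B(w, Z) = √(-78 + w)
W = 305706707/31775991 (W = 33958*(1/4134) + 43240*(1/30746) = 16979/2067 + 21620/15373 = 305706707/31775991 ≈ 9.6207)
1/(B(-258, -189) + W) = 1/(√(-78 - 258) + 305706707/31775991) = 1/(√(-336) + 305706707/31775991) = 1/(4*I*√21 + 305706707/31775991) = 1/(305706707/31775991 + 4*I*√21)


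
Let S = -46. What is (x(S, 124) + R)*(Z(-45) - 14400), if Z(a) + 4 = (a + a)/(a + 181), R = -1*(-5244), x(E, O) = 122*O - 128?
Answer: -4957335537/17 ≈ -2.9161e+8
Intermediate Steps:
x(E, O) = -128 + 122*O
R = 5244
Z(a) = -4 + 2*a/(181 + a) (Z(a) = -4 + (a + a)/(a + 181) = -4 + (2*a)/(181 + a) = -4 + 2*a/(181 + a))
(x(S, 124) + R)*(Z(-45) - 14400) = ((-128 + 122*124) + 5244)*(2*(-362 - 1*(-45))/(181 - 45) - 14400) = ((-128 + 15128) + 5244)*(2*(-362 + 45)/136 - 14400) = (15000 + 5244)*(2*(1/136)*(-317) - 14400) = 20244*(-317/68 - 14400) = 20244*(-979517/68) = -4957335537/17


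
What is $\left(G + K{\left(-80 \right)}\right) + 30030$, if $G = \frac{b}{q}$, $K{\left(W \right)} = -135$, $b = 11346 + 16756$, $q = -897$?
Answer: $\frac{26787713}{897} \approx 29864.0$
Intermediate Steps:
$b = 28102$
$G = - \frac{28102}{897}$ ($G = \frac{28102}{-897} = 28102 \left(- \frac{1}{897}\right) = - \frac{28102}{897} \approx -31.329$)
$\left(G + K{\left(-80 \right)}\right) + 30030 = \left(- \frac{28102}{897} - 135\right) + 30030 = - \frac{149197}{897} + 30030 = \frac{26787713}{897}$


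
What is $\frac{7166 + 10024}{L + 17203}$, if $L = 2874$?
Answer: $\frac{17190}{20077} \approx 0.8562$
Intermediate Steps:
$\frac{7166 + 10024}{L + 17203} = \frac{7166 + 10024}{2874 + 17203} = \frac{17190}{20077}$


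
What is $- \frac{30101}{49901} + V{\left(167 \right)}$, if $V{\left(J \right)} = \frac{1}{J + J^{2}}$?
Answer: $- \frac{844463755}{1400022456} \approx -0.60318$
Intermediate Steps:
$- \frac{30101}{49901} + V{\left(167 \right)} = - \frac{30101}{49901} + \frac{1}{167 \left(1 + 167\right)} = \left(-30101\right) \frac{1}{49901} + \frac{1}{167 \cdot 168} = - \frac{30101}{49901} + \frac{1}{167} \cdot \frac{1}{168} = - \frac{30101}{49901} + \frac{1}{28056} = - \frac{844463755}{1400022456}$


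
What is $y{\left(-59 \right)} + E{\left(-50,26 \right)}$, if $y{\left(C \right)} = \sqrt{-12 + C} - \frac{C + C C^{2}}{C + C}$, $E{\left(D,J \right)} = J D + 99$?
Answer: $-2942 + i \sqrt{71} \approx -2942.0 + 8.4261 i$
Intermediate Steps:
$E{\left(D,J \right)} = 99 + D J$ ($E{\left(D,J \right)} = D J + 99 = 99 + D J$)
$y{\left(C \right)} = \sqrt{-12 + C} - \frac{C + C^{3}}{2 C}$
$y{\left(-59 \right)} + E{\left(-50,26 \right)} = \left(- \frac{1}{2} + \sqrt{-12 - 59} - \frac{\left(-59\right)^{2}}{2}\right) + \left(99 - 1300\right) = \left(- \frac{1}{2} + \sqrt{-71} - \frac{3481}{2}\right) + \left(99 - 1300\right) = \left(- \frac{1}{2} + i \sqrt{71} - \frac{3481}{2}\right) - 1201 = \left(-1741 + i \sqrt{71}\right) - 1201 = -2942 + i \sqrt{71}$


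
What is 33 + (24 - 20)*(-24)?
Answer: -63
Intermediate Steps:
33 + (24 - 20)*(-24) = 33 + 4*(-24) = 33 - 96 = -63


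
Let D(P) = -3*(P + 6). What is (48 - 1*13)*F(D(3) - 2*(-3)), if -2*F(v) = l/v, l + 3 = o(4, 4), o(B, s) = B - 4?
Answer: -5/2 ≈ -2.5000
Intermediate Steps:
D(P) = -18 - 3*P (D(P) = -3*(6 + P) = -18 - 3*P)
o(B, s) = -4 + B
l = -3 (l = -3 + (-4 + 4) = -3 + 0 = -3)
F(v) = 3/(2*v) (F(v) = -(-3)/(2*v) = 3/(2*v))
(48 - 1*13)*F(D(3) - 2*(-3)) = (48 - 1*13)*(3/(2*((-18 - 3*3) - 2*(-3)))) = (48 - 13)*(3/(2*((-18 - 9) + 6))) = 35*(3/(2*(-27 + 6))) = 35*((3/2)/(-21)) = 35*((3/2)*(-1/21)) = 35*(-1/14) = -5/2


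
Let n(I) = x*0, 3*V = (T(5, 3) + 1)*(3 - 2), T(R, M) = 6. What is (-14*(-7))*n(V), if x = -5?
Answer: 0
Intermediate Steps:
V = 7/3 (V = ((6 + 1)*(3 - 2))/3 = (7*1)/3 = (⅓)*7 = 7/3 ≈ 2.3333)
n(I) = 0 (n(I) = -5*0 = 0)
(-14*(-7))*n(V) = -14*(-7)*0 = 98*0 = 0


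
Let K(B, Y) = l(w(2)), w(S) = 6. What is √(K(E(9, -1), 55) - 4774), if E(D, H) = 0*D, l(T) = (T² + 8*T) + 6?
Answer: 2*I*√1171 ≈ 68.44*I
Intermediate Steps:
l(T) = 6 + T² + 8*T
E(D, H) = 0
K(B, Y) = 90 (K(B, Y) = 6 + 6² + 8*6 = 6 + 36 + 48 = 90)
√(K(E(9, -1), 55) - 4774) = √(90 - 4774) = √(-4684) = 2*I*√1171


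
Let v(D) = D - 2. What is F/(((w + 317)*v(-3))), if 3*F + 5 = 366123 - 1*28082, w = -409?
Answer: 84509/345 ≈ 244.95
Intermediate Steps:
v(D) = -2 + D
F = 338036/3 (F = -5/3 + (366123 - 1*28082)/3 = -5/3 + (366123 - 28082)/3 = -5/3 + (⅓)*338041 = -5/3 + 338041/3 = 338036/3 ≈ 1.1268e+5)
F/(((w + 317)*v(-3))) = 338036/(3*(((-409 + 317)*(-2 - 3)))) = 338036/(3*((-92*(-5)))) = (338036/3)/460 = (338036/3)*(1/460) = 84509/345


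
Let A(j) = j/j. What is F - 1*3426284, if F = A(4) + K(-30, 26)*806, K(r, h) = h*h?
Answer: -2881427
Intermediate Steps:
K(r, h) = h**2
A(j) = 1
F = 544857 (F = 1 + 26**2*806 = 1 + 676*806 = 1 + 544856 = 544857)
F - 1*3426284 = 544857 - 1*3426284 = 544857 - 3426284 = -2881427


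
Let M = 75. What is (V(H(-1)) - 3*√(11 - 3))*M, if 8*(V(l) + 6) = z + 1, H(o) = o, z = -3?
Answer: -1875/4 - 450*√2 ≈ -1105.1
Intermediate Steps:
V(l) = -25/4 (V(l) = -6 + (-3 + 1)/8 = -6 + (⅛)*(-2) = -6 - ¼ = -25/4)
(V(H(-1)) - 3*√(11 - 3))*M = (-25/4 - 3*√(11 - 3))*75 = (-25/4 - 6*√2)*75 = -1875/4 - 450*√2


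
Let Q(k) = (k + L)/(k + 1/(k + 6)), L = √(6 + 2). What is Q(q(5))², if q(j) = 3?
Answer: 1377/784 + 243*√2/196 ≈ 3.5097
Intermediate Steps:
L = 2*√2 (L = √8 = 2*√2 ≈ 2.8284)
Q(k) = (k + 2*√2)/(k + 1/(6 + k)) (Q(k) = (k + 2*√2)/(k + 1/(k + 6)) = (k + 2*√2)/(k + 1/(6 + k)))
Q(q(5))² = ((3² + 6*3 + 12*√2 + 2*3*√2)/(1 + 3² + 6*3))² = ((9 + 18 + 12*√2 + 6*√2)/(1 + 9 + 18))² = ((27 + 18*√2)/28)² = (27/28 + 9*√2/14)²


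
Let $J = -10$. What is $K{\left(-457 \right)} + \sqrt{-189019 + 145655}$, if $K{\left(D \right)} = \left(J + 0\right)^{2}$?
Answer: $100 + 2 i \sqrt{10841} \approx 100.0 + 208.24 i$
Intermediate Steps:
$K{\left(D \right)} = 100$ ($K{\left(D \right)} = \left(-10 + 0\right)^{2} = \left(-10\right)^{2} = 100$)
$K{\left(-457 \right)} + \sqrt{-189019 + 145655} = 100 + \sqrt{-189019 + 145655} = 100 + \sqrt{-43364} = 100 + 2 i \sqrt{10841}$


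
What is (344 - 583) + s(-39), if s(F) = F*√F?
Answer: -239 - 39*I*√39 ≈ -239.0 - 243.55*I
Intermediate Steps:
s(F) = F^(3/2)
(344 - 583) + s(-39) = (344 - 583) + (-39)^(3/2) = -239 - 39*I*√39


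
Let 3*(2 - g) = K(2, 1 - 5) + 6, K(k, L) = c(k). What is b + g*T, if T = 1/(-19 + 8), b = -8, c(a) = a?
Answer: -262/33 ≈ -7.9394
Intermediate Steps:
K(k, L) = k
g = -2/3 (g = 2 - (2 + 6)/3 = 2 - 1/3*8 = 2 - 8/3 = -2/3 ≈ -0.66667)
T = -1/11 (T = 1/(-11) = -1/11 ≈ -0.090909)
b + g*T = -8 - 2/3*(-1/11) = -8 + 2/33 = -262/33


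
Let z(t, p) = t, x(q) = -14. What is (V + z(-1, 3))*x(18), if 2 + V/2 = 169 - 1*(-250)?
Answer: -11662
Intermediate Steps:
V = 834 (V = -4 + 2*(169 - 1*(-250)) = -4 + 2*(169 + 250) = -4 + 2*419 = -4 + 838 = 834)
(V + z(-1, 3))*x(18) = (834 - 1)*(-14) = 833*(-14) = -11662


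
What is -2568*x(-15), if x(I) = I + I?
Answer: 77040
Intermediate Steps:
x(I) = 2*I
-2568*x(-15) = -5136*(-15) = -2568*(-30) = 77040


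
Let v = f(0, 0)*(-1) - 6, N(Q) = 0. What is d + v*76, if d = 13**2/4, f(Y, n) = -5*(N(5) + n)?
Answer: -1655/4 ≈ -413.75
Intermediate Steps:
f(Y, n) = -5*n (f(Y, n) = -5*(0 + n) = -5*n)
d = 169/4 (d = 169*(1/4) = 169/4 ≈ 42.250)
v = -6 (v = -5*0*(-1) - 6 = 0*(-1) - 6 = 0 - 6 = -6)
d + v*76 = 169/4 - 6*76 = 169/4 - 456 = -1655/4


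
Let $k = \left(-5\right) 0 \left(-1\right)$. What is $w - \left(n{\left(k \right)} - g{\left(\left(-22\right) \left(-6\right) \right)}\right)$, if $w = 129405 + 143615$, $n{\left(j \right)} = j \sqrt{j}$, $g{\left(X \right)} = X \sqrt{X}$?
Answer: $273020 + 264 \sqrt{33} \approx 2.7454 \cdot 10^{5}$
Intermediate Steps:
$k = 0$ ($k = 0 \left(-1\right) = 0$)
$g{\left(X \right)} = X^{\frac{3}{2}}$
$n{\left(j \right)} = j^{\frac{3}{2}}$
$w = 273020$
$w - \left(n{\left(k \right)} - g{\left(\left(-22\right) \left(-6\right) \right)}\right) = 273020 - \left(0^{\frac{3}{2}} - \left(\left(-22\right) \left(-6\right)\right)^{\frac{3}{2}}\right) = 273020 - \left(0 - 132^{\frac{3}{2}}\right) = 273020 - \left(0 - 264 \sqrt{33}\right) = 273020 - - 264 \sqrt{33} = 273020 + 264 \sqrt{33}$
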